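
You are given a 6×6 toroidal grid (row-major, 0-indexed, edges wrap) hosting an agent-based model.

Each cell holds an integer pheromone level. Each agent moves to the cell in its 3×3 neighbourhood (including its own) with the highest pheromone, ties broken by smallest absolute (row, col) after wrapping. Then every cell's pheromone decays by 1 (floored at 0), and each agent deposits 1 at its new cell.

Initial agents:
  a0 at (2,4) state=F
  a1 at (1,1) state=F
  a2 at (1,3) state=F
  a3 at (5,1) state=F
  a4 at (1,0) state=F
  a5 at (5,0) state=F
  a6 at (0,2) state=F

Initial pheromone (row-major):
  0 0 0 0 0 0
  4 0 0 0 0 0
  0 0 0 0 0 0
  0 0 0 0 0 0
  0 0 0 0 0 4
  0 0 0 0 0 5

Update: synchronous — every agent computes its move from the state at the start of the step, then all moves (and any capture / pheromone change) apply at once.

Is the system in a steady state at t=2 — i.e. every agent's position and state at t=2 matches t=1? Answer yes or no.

t=1: a0@(1,3) a1@(1,0) a2@(0,2) a3@(0,0) a4@(1,0) a5@(5,5) a6@(0,1) | pheromone: 1 1 1 0 0 0 / 5 0 0 1 0 0 / 0 0 0 0 0 0 / 0 0 0 0 0 0 / 0 0 0 0 0 3 / 0 0 0 0 0 5
t=2: a0@(0,2) a1@(1,0) a2@(0,1) a3@(1,0) a4@(1,0) a5@(5,5) a6@(1,0) | pheromone: 0 1 1 0 0 0 / 8 0 0 0 0 0 / 0 0 0 0 0 0 / 0 0 0 0 0 0 / 0 0 0 0 0 2 / 0 0 0 0 0 5

no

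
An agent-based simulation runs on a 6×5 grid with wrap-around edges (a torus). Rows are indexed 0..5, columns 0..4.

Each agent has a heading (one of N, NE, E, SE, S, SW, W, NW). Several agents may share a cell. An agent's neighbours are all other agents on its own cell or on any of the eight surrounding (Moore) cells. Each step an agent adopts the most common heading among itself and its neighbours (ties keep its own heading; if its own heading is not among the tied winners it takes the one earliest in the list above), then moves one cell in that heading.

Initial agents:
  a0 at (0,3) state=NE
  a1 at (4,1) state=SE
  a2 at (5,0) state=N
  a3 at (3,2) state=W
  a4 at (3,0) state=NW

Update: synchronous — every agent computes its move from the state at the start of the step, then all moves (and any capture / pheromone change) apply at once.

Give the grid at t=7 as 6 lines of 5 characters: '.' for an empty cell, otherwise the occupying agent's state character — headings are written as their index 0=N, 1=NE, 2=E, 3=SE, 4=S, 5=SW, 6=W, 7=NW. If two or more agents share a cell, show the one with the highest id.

t=1: a0@(5,4):NE a1@(5,2):SE a2@(4,0):N a3@(3,1):W a4@(2,4):NW
t=2: a0@(4,0):NE a1@(0,3):SE a2@(3,0):N a3@(3,0):W a4@(1,3):NW
t=3: a0@(3,1):NE a1@(1,4):SE a2@(2,0):N a3@(3,4):W a4@(0,2):NW
t=4: a0@(2,2):NE a1@(2,0):SE a2@(1,0):N a3@(3,3):W a4@(5,1):NW
t=5: a0@(1,3):NE a1@(3,1):SE a2@(0,0):N a3@(3,2):W a4@(4,0):NW
t=6: a0@(0,4):NE a1@(4,2):SE a2@(5,0):N a3@(3,1):W a4@(3,4):NW
t=7: a0@(5,0):NE a1@(5,3):SE a2@(4,0):N a3@(3,0):W a4@(2,3):NW

.....
.....
...7.
6....
0....
1..3.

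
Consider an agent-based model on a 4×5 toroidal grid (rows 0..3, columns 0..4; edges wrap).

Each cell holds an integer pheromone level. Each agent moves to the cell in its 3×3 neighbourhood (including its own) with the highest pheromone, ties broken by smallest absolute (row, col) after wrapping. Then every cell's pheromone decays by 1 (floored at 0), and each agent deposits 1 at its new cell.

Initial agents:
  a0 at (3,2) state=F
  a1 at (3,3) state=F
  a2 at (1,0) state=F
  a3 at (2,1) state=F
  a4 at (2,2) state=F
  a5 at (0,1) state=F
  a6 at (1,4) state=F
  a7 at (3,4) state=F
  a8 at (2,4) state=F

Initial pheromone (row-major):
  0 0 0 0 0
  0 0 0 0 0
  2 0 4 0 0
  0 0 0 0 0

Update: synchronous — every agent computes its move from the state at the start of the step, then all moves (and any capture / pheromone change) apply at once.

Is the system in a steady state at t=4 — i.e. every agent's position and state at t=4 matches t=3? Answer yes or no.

yes

t=1: a0@(2,2) a1@(2,2) a2@(2,0) a3@(2,2) a4@(2,2) a5@(0,0) a6@(2,0) a7@(2,0) a8@(2,0) | pheromone: 1 0 0 0 0 / 0 0 0 0 0 / 5 0 7 0 0 / 0 0 0 0 0
t=2: a0@(2,2) a1@(2,2) a2@(2,0) a3@(2,2) a4@(2,2) a5@(0,0) a6@(2,0) a7@(2,0) a8@(2,0) | pheromone: 1 0 0 0 0 / 0 0 0 0 0 / 8 0 10 0 0 / 0 0 0 0 0
t=3: a0@(2,2) a1@(2,2) a2@(2,0) a3@(2,2) a4@(2,2) a5@(0,0) a6@(2,0) a7@(2,0) a8@(2,0) | pheromone: 1 0 0 0 0 / 0 0 0 0 0 / 11 0 13 0 0 / 0 0 0 0 0
t=4: a0@(2,2) a1@(2,2) a2@(2,0) a3@(2,2) a4@(2,2) a5@(0,0) a6@(2,0) a7@(2,0) a8@(2,0) | pheromone: 1 0 0 0 0 / 0 0 0 0 0 / 14 0 16 0 0 / 0 0 0 0 0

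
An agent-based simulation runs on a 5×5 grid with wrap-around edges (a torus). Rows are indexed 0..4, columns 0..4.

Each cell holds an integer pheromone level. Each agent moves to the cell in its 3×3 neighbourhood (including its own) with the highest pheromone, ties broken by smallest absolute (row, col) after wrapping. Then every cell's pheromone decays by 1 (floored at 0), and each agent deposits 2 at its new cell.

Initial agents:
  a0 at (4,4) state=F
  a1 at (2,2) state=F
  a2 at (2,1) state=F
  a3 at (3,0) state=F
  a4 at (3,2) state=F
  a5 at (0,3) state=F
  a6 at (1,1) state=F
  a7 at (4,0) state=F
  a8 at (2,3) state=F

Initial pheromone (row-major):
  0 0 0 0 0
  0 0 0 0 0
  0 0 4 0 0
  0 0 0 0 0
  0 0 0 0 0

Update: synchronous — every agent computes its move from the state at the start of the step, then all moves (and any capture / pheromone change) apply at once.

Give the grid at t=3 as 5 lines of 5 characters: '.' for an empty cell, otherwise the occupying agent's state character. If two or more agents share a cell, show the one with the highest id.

F.F..
.....
F.F..
.....
.....

t=1: a0@(0,0) a1@(2,2) a2@(2,2) a3@(2,0) a4@(2,2) a5@(0,2) a6@(2,2) a7@(0,0) a8@(2,2) | pheromone: 4 0 2 0 0 / 0 0 0 0 0 / 2 0 13 0 0 / 0 0 0 0 0 / 0 0 0 0 0
t=2: a0@(0,0) a1@(2,2) a2@(2,2) a3@(2,0) a4@(2,2) a5@(0,2) a6@(2,2) a7@(0,0) a8@(2,2) | pheromone: 7 0 3 0 0 / 0 0 0 0 0 / 3 0 22 0 0 / 0 0 0 0 0 / 0 0 0 0 0
t=3: a0@(0,0) a1@(2,2) a2@(2,2) a3@(2,0) a4@(2,2) a5@(0,2) a6@(2,2) a7@(0,0) a8@(2,2) | pheromone: 10 0 4 0 0 / 0 0 0 0 0 / 4 0 31 0 0 / 0 0 0 0 0 / 0 0 0 0 0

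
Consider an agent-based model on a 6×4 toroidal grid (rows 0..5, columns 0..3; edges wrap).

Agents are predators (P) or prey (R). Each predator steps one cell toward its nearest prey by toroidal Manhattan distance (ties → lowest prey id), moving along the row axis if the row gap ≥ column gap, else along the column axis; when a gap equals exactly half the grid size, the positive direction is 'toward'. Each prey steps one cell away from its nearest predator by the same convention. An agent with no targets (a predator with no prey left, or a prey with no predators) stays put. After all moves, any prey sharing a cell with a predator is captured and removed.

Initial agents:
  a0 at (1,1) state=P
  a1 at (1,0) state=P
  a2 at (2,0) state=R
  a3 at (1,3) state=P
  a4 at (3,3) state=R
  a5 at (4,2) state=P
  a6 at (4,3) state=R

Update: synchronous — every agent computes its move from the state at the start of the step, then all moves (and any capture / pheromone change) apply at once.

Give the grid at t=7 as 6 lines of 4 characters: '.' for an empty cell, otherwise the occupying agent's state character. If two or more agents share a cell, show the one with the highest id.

....
P...
PP..
.R..
....
....

t=1: a0@(2,1):P a1@(2,0):P a2@(3,0):R a3@(2,3):P a5@(4,3):P a6@(4,0):R
t=2: a0@(3,1):P a1@(3,0):P a3@(3,3):P a5@(4,0):P a6@(4,1):R
t=3: a0@(4,1):P a1@(4,0):P a3@(3,0):P a5@(4,1):P a6@(5,1):R
t=4: a0@(5,1):P a1@(5,0):P a3@(4,0):P a5@(5,1):P a6@(0,1):R
t=5: a0@(0,1):P a1@(0,0):P a3@(5,0):P a5@(0,1):P a6@(1,1):R
t=6: a0@(1,1):P a1@(1,0):P a3@(0,0):P a5@(1,1):P a6@(2,1):R
t=7: a0@(2,1):P a1@(2,0):P a3@(1,0):P a5@(2,1):P a6@(3,1):R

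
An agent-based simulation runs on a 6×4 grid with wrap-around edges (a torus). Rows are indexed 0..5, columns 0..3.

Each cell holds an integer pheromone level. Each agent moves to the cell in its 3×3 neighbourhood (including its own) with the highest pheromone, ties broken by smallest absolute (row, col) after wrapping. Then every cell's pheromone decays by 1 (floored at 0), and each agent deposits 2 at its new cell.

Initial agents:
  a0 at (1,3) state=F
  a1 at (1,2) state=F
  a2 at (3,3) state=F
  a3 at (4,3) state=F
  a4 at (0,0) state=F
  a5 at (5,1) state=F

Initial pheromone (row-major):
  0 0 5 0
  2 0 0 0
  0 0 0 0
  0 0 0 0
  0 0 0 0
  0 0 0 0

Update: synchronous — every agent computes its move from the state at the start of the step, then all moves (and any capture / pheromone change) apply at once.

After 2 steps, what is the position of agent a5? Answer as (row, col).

(0, 2)

t=1: a0@(0,2) a1@(0,2) a2@(2,0) a3@(3,0) a4@(1,0) a5@(0,2) | pheromone: 0 0 10 0 / 3 0 0 0 / 2 0 0 0 / 2 0 0 0 / 0 0 0 0 / 0 0 0 0
t=2: a0@(0,2) a1@(0,2) a2@(1,0) a3@(2,0) a4@(1,0) a5@(0,2) | pheromone: 0 0 15 0 / 6 0 0 0 / 3 0 0 0 / 1 0 0 0 / 0 0 0 0 / 0 0 0 0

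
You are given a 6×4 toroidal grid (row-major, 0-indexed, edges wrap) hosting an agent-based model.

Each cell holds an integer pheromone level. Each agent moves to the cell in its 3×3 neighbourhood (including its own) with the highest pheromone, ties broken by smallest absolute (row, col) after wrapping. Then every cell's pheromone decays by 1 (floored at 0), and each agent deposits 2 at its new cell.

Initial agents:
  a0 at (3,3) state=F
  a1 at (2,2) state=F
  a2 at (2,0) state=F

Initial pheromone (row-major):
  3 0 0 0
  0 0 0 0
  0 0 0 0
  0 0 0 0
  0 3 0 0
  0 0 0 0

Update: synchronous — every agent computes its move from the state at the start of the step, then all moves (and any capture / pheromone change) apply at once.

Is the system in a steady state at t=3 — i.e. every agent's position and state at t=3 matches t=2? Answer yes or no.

t=1: a0@(2,0) a1@(1,1) a2@(1,0) | pheromone: 2 0 0 0 / 2 2 0 0 / 2 0 0 0 / 0 0 0 0 / 0 2 0 0 / 0 0 0 0
t=2: a0@(1,0) a1@(0,0) a2@(0,0) | pheromone: 5 0 0 0 / 3 1 0 0 / 1 0 0 0 / 0 0 0 0 / 0 1 0 0 / 0 0 0 0
t=3: a0@(0,0) a1@(0,0) a2@(0,0) | pheromone: 10 0 0 0 / 2 0 0 0 / 0 0 0 0 / 0 0 0 0 / 0 0 0 0 / 0 0 0 0

no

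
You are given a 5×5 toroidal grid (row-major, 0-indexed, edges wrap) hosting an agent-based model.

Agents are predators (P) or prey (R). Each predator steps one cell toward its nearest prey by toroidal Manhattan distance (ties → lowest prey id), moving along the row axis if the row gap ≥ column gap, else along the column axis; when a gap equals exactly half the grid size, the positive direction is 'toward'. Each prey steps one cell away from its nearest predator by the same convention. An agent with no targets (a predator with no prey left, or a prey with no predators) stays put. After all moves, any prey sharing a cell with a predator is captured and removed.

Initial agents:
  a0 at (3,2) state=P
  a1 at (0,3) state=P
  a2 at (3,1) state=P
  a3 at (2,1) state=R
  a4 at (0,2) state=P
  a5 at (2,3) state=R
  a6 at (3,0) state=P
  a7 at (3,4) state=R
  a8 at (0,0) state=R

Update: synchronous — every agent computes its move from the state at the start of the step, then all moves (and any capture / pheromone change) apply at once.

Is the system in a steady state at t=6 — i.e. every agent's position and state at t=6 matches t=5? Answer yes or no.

t=1: a0@(2,2):P a1@(1,3):P a2@(2,1):P a3@(1,1):R a4@(0,1):P a6@(3,4):P a7@(3,3):R
t=2: a0@(1,2):P a1@(1,2):P a2@(1,1):P a3@(0,1):R a4@(1,1):P a6@(3,3):P a7@(3,2):R
t=3: a0@(0,2):P a1@(0,2):P a2@(0,1):P a3@(4,1):R a4@(0,1):P a6@(3,2):P a7@(3,1):R
t=4: a0@(4,2):P a1@(4,2):P a2@(4,1):P a4@(4,1):P a6@(3,1):P a7@(3,0):R
t=5: a0@(4,1):P a1@(4,1):P a2@(3,1):P a4@(3,1):P a6@(3,0):P a7@(3,4):R
t=6: a0@(4,0):P a1@(4,0):P a2@(3,0):P a4@(3,0):P a6@(3,4):P a7@(3,3):R

no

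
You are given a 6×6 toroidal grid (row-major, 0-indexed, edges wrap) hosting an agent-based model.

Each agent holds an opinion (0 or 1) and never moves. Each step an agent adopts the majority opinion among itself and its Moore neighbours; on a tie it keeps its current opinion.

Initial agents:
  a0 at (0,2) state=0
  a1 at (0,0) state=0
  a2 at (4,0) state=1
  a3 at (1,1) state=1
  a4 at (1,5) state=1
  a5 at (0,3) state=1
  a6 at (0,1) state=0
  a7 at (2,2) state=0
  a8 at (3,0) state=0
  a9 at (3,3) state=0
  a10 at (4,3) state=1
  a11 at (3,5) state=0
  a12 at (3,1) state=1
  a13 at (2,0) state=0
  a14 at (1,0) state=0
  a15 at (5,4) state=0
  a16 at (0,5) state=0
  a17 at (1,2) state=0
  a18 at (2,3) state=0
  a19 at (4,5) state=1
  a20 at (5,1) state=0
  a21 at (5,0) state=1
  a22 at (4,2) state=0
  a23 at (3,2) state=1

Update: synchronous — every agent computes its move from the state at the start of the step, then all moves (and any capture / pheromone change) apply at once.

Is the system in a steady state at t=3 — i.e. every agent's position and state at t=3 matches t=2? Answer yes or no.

no

t=1: a0@(0,2):0 a1@(0,0):0 a2@(4,0):1 a3@(1,1):0 a4@(1,5):0 a5@(0,3):0 a6@(0,1):0 a7@(2,2):0 a8@(3,0):0 a9@(3,3):0 a10@(4,3):0 a11@(3,5):0 a12@(3,1):0 a13@(2,0):0 a14@(1,0):0 a15@(5,4):1 a16@(0,5):0 a17@(1,2):0 a18@(2,3):0 a19@(4,5):1 a20@(5,1):0 a21@(5,0):0 a22@(4,2):0 a23@(3,2):0
t=2: a0@(0,2):0 a1@(0,0):0 a2@(4,0):0 a3@(1,1):0 a4@(1,5):0 a5@(0,3):0 a6@(0,1):0 a7@(2,2):0 a8@(3,0):0 a9@(3,3):0 a10@(4,3):0 a11@(3,5):0 a12@(3,1):0 a13@(2,0):0 a14@(1,0):0 a15@(5,4):0 a16@(0,5):0 a17@(1,2):0 a18@(2,3):0 a19@(4,5):1 a20@(5,1):0 a21@(5,0):0 a22@(4,2):0 a23@(3,2):0
t=3: a0@(0,2):0 a1@(0,0):0 a2@(4,0):0 a3@(1,1):0 a4@(1,5):0 a5@(0,3):0 a6@(0,1):0 a7@(2,2):0 a8@(3,0):0 a9@(3,3):0 a10@(4,3):0 a11@(3,5):0 a12@(3,1):0 a13@(2,0):0 a14@(1,0):0 a15@(5,4):0 a16@(0,5):0 a17@(1,2):0 a18@(2,3):0 a19@(4,5):0 a20@(5,1):0 a21@(5,0):0 a22@(4,2):0 a23@(3,2):0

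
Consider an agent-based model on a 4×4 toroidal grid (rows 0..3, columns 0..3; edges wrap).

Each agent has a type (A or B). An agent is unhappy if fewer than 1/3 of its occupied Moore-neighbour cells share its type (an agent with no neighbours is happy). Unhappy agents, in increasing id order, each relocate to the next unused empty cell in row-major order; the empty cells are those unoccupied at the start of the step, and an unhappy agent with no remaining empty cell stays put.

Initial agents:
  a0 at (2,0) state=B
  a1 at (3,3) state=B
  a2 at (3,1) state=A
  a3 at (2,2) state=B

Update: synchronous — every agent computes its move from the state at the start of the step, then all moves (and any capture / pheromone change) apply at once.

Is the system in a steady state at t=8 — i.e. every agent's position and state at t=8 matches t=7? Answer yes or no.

yes

t=1: a0@(2,0):B a1@(3,3):B a2@(0,0):A a3@(2,2):B
t=2: a0@(2,0):B a1@(3,3):B a2@(0,1):A a3@(2,2):B
t=3: (unchanged — steady state)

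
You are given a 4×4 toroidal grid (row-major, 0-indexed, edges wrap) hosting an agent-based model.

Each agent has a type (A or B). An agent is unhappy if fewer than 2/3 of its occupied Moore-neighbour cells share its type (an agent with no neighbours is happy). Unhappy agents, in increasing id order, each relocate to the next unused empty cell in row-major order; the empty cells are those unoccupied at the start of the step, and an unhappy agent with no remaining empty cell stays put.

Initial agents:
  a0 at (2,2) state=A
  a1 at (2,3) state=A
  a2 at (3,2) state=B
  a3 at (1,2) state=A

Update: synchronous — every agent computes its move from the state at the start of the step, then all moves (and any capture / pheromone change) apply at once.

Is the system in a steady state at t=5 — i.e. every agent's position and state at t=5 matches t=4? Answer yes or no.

yes

t=1: a0@(2,2):A a1@(2,3):A a2@(0,0):B a3@(1,2):A
t=2: (unchanged — steady state)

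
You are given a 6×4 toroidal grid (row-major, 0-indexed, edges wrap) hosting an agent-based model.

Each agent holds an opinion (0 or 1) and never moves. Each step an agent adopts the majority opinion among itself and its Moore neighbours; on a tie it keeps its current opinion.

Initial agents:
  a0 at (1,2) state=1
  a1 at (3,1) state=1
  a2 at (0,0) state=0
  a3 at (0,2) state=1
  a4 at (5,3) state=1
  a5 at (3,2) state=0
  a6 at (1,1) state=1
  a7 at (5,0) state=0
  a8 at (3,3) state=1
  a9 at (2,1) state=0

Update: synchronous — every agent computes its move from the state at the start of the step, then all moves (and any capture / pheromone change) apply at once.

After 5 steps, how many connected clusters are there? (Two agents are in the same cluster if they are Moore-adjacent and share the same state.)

4

t=1: a0@(1,2):1 a1@(3,1):0 a2@(0,0):0 a3@(0,2):1 a4@(5,3):1 a5@(3,2):0 a6@(1,1):1 a7@(5,0):0 a8@(3,3):1 a9@(2,1):1
t=2: (unchanged — steady state)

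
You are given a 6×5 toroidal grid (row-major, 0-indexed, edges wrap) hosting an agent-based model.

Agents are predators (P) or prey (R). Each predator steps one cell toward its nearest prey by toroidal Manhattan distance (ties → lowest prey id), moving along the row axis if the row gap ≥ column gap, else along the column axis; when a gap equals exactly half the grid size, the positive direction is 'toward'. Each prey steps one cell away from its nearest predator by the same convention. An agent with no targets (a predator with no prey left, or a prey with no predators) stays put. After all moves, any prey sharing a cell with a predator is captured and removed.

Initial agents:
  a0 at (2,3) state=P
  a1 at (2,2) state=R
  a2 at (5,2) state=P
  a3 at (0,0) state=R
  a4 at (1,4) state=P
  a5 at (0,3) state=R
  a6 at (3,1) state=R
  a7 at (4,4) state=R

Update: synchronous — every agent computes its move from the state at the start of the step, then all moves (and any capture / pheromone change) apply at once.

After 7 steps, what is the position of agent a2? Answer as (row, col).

(3, 1)

t=1: a0@(2,2):P a1@(2,1):R a2@(0,2):P a3@(5,0):R a4@(0,4):P a5@(5,3):R a6@(3,0):R a7@(5,4):R
t=2: a0@(2,1):P a1@(2,0):R a2@(5,2):P a3@(4,0):R a4@(5,4):P a5@(4,3):R a6@(3,4):R a7@(4,4):R
t=3: a0@(2,0):P a1@(2,4):R a2@(4,2):P a3@(3,0):R a4@(4,4):P a5@(3,3):R a6@(2,4):R a7@(3,4):R
t=4: a0@(2,4):P a1@(2,3):R a2@(3,2):P a3@(4,0):R a4@(3,4):P a5@(2,3):R a6@(2,3):R
t=5: a0@(2,3):P a2@(2,2):P a3@(5,0):R a4@(2,4):P
t=6: a0@(3,3):P a2@(3,2):P a3@(4,0):R a4@(3,4):P
t=7: a0@(3,4):P a2@(3,1):P a3@(5,0):R a4@(4,4):P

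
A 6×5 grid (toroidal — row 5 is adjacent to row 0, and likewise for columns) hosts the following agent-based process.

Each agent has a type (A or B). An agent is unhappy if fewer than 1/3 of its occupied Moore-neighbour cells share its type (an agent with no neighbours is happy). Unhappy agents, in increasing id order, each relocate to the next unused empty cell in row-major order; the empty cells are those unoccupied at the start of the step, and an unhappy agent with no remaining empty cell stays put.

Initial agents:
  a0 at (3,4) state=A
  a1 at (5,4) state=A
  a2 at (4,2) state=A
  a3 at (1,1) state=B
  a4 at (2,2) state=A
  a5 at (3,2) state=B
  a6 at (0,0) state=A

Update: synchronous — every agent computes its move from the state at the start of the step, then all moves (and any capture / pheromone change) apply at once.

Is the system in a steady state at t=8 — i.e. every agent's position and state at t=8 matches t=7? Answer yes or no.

yes

t=1: a0@(3,4):A a1@(5,4):A a2@(0,1):A a3@(0,2):B a4@(0,3):A a5@(0,4):B a6@(0,0):A
t=2: a0@(3,4):A a1@(5,4):A a2@(0,1):A a3@(1,0):B a4@(0,3):A a5@(1,1):B a6@(0,0):A
t=3: (unchanged — steady state)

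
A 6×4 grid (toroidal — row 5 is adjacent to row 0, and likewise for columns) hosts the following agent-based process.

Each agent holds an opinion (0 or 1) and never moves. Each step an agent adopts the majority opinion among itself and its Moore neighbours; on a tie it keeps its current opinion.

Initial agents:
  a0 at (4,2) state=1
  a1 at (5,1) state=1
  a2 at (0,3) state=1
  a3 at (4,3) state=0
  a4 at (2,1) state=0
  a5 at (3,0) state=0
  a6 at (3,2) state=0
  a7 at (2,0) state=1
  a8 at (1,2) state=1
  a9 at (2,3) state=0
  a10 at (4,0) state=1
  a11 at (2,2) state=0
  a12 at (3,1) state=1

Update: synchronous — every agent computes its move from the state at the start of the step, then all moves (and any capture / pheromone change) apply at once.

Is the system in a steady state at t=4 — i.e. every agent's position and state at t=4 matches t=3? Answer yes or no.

no

t=1: a0@(4,2):1 a1@(5,1):1 a2@(0,3):1 a3@(4,3):0 a4@(2,1):0 a5@(3,0):0 a6@(3,2):0 a7@(2,0):0 a8@(1,2):0 a9@(2,3):0 a10@(4,0):1 a11@(2,2):0 a12@(3,1):1
t=2: a0@(4,2):1 a1@(5,1):1 a2@(0,3):1 a3@(4,3):0 a4@(2,1):0 a5@(3,0):0 a6@(3,2):0 a7@(2,0):0 a8@(1,2):0 a9@(2,3):0 a10@(4,0):1 a11@(2,2):0 a12@(3,1):0
t=3: a0@(4,2):0 a1@(5,1):1 a2@(0,3):1 a3@(4,3):0 a4@(2,1):0 a5@(3,0):0 a6@(3,2):0 a7@(2,0):0 a8@(1,2):0 a9@(2,3):0 a10@(4,0):0 a11@(2,2):0 a12@(3,1):0
t=4: a0@(4,2):0 a1@(5,1):0 a2@(0,3):1 a3@(4,3):0 a4@(2,1):0 a5@(3,0):0 a6@(3,2):0 a7@(2,0):0 a8@(1,2):0 a9@(2,3):0 a10@(4,0):0 a11@(2,2):0 a12@(3,1):0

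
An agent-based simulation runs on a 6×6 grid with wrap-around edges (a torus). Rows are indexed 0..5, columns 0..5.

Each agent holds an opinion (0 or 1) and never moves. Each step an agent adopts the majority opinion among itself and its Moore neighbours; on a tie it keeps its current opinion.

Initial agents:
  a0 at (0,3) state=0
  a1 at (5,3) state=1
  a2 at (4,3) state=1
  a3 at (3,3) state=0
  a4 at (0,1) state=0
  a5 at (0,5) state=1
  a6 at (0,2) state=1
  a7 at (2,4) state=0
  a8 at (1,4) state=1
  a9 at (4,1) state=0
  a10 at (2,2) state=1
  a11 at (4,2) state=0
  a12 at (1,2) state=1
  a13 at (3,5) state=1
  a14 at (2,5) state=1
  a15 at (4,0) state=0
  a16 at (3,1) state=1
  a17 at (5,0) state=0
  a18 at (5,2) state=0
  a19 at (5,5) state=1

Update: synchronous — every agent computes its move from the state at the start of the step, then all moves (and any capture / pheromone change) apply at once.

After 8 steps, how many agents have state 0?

t=1: a0@(0,3):1 a1@(5,3):1 a2@(4,3):0 a3@(3,3):0 a4@(0,1):0 a5@(0,5):1 a6@(0,2):1 a7@(2,4):1 a8@(1,4):1 a9@(4,1):0 a10@(2,2):1 a11@(4,2):0 a12@(1,2):1 a13@(3,5):1 a14@(2,5):1 a15@(4,0):0 a16@(3,1):0 a17@(5,0):0 a18@(5,2):0 a19@(5,5):1
t=2: (unchanged — steady state)

9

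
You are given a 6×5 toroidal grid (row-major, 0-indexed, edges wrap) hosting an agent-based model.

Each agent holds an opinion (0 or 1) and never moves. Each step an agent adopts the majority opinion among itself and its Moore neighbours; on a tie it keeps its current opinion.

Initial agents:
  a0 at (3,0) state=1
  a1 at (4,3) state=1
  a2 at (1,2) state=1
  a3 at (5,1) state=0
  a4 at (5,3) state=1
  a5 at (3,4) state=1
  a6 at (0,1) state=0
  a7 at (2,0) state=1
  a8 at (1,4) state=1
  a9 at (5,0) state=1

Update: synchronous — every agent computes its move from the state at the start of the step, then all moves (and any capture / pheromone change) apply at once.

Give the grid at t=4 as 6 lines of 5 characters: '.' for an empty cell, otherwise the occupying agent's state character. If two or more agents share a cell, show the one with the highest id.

t=1: a0@(3,0):1 a1@(4,3):1 a2@(1,2):1 a3@(5,1):0 a4@(5,3):1 a5@(3,4):1 a6@(0,1):0 a7@(2,0):1 a8@(1,4):1 a9@(5,0):0
t=2: (unchanged — steady state)

.0...
..1.1
1....
1...1
...1.
00.1.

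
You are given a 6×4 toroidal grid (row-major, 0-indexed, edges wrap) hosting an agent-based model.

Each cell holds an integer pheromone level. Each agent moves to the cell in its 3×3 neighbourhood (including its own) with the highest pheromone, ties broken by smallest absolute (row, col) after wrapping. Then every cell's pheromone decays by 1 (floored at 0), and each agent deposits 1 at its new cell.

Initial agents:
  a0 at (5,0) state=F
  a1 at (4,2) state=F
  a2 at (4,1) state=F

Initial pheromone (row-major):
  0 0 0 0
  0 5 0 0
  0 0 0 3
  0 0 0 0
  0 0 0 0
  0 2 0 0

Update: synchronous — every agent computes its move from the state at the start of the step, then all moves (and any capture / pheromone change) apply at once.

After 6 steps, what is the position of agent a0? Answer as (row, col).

t=1: a0@(5,1) a1@(5,1) a2@(5,1) | pheromone: 0 0 0 0 / 0 4 0 0 / 0 0 0 2 / 0 0 0 0 / 0 0 0 0 / 0 4 0 0
t=2: a0@(5,1) a1@(5,1) a2@(5,1) | pheromone: 0 0 0 0 / 0 3 0 0 / 0 0 0 1 / 0 0 0 0 / 0 0 0 0 / 0 6 0 0
t=3: a0@(5,1) a1@(5,1) a2@(5,1) | pheromone: 0 0 0 0 / 0 2 0 0 / 0 0 0 0 / 0 0 0 0 / 0 0 0 0 / 0 8 0 0
t=4: a0@(5,1) a1@(5,1) a2@(5,1) | pheromone: 0 0 0 0 / 0 1 0 0 / 0 0 0 0 / 0 0 0 0 / 0 0 0 0 / 0 10 0 0
t=5: a0@(5,1) a1@(5,1) a2@(5,1) | pheromone: 0 0 0 0 / 0 0 0 0 / 0 0 0 0 / 0 0 0 0 / 0 0 0 0 / 0 12 0 0
t=6: a0@(5,1) a1@(5,1) a2@(5,1) | pheromone: 0 0 0 0 / 0 0 0 0 / 0 0 0 0 / 0 0 0 0 / 0 0 0 0 / 0 14 0 0

(5, 1)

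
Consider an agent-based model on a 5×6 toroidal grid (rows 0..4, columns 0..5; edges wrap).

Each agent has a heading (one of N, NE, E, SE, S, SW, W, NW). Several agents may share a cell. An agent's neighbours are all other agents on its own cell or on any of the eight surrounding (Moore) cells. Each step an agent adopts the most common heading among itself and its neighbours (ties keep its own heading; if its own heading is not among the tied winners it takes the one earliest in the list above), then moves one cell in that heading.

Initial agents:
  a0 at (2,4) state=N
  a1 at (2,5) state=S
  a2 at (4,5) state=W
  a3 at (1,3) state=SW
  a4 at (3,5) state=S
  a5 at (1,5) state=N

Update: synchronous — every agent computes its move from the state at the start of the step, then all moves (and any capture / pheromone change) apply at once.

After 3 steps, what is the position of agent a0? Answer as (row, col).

t=1: a0@(1,4):N a1@(3,5):S a2@(4,4):W a3@(2,2):SW a4@(4,5):S a5@(0,5):N
t=2: a0@(0,4):N a1@(4,5):S a2@(0,4):S a3@(3,1):SW a4@(0,5):S a5@(4,5):N
t=3: a0@(1,4):S a1@(0,5):S a2@(1,4):S a3@(4,0):SW a4@(1,5):S a5@(0,5):S

(1, 4)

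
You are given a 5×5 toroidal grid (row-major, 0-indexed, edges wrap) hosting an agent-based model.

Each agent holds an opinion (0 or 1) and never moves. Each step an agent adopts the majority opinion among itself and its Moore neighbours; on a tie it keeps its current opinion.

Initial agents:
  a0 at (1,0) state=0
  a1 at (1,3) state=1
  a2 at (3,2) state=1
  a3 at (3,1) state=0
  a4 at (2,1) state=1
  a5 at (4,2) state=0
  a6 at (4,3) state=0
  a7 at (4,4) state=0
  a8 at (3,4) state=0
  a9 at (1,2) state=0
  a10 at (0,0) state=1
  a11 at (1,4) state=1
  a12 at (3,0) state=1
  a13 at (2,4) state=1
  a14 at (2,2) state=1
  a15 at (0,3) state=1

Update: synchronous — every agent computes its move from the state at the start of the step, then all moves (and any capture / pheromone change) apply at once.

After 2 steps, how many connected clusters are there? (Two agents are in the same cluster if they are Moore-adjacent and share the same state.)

t=1: a0@(1,0):1 a1@(1,3):1 a2@(3,2):1 a3@(3,1):1 a4@(2,1):1 a5@(4,2):0 a6@(4,3):0 a7@(4,4):0 a8@(3,4):0 a9@(1,2):1 a10@(0,0):1 a11@(1,4):1 a12@(3,0):1 a13@(2,4):1 a14@(2,2):1 a15@(0,3):0
t=2: (unchanged — steady state)

2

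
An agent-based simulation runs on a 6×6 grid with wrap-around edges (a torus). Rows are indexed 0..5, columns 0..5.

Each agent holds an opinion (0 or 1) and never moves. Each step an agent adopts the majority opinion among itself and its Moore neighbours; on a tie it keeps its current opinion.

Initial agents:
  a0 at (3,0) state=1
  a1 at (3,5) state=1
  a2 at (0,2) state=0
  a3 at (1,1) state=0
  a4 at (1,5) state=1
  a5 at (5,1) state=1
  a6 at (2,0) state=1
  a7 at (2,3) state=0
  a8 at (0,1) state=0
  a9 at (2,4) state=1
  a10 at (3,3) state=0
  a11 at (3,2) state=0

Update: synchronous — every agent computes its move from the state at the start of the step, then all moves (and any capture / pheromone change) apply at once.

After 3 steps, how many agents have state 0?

7

t=1: a0@(3,0):1 a1@(3,5):1 a2@(0,2):0 a3@(1,1):0 a4@(1,5):1 a5@(5,1):0 a6@(2,0):1 a7@(2,3):0 a8@(0,1):0 a9@(2,4):1 a10@(3,3):0 a11@(3,2):0
t=2: (unchanged — steady state)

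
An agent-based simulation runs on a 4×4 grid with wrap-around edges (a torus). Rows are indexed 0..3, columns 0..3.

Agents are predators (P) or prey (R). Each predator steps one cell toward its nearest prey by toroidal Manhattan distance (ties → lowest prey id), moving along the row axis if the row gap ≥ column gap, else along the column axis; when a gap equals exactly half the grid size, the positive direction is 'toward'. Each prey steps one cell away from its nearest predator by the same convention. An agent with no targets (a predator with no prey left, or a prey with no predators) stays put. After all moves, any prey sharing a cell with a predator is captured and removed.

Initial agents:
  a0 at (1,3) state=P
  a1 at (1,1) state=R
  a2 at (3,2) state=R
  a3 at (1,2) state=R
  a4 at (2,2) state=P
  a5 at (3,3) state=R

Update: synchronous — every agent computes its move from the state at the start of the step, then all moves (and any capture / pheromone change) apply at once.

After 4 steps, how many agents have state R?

4

t=1: a0@(1,2):P a1@(1,0):R a2@(0,2):R a3@(1,1):R a4@(3,2):P a5@(2,3):R
t=2: a0@(0,2):P a1@(1,3):R a2@(3,2):R a3@(1,0):R a4@(0,2):P a5@(3,3):R
t=3: a0@(3,2):P a1@(2,3):R a2@(2,2):R a3@(1,3):R a4@(3,2):P a5@(2,3):R
t=4: a0@(2,2):P a1@(1,3):R a2@(1,2):R a3@(0,3):R a4@(2,2):P a5@(1,3):R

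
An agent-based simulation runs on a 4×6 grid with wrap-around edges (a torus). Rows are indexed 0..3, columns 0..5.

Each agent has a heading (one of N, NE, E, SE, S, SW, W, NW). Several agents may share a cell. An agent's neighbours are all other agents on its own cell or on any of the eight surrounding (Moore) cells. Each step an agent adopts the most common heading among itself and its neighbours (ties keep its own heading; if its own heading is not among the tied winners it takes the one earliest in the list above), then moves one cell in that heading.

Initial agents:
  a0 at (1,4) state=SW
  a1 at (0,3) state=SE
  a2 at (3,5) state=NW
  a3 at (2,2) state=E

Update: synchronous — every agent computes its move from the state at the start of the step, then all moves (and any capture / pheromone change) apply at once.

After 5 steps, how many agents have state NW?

1

t=1: a0@(2,3):SW a1@(1,4):SE a2@(2,4):NW a3@(2,3):E
t=2: a0@(3,2):SW a1@(2,5):SE a2@(1,3):NW a3@(2,4):E
t=3: a0@(0,1):SW a1@(3,0):SE a2@(0,2):NW a3@(2,5):E
t=4: a0@(1,0):SW a1@(0,1):SE a2@(3,1):NW a3@(2,0):E
t=5: a0@(2,5):SW a1@(1,2):SE a2@(2,0):NW a3@(2,1):E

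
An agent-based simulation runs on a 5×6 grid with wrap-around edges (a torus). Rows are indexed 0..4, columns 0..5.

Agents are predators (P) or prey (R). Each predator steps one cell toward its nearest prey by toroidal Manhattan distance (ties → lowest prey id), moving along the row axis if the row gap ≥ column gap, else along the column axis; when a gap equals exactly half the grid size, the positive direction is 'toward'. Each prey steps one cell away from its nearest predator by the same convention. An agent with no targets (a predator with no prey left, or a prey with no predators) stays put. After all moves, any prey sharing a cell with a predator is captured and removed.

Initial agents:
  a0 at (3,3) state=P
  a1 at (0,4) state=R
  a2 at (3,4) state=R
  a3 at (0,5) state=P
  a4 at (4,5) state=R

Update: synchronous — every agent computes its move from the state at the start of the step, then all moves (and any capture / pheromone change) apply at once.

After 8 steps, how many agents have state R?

t=1: a0@(3,4):P a1@(0,3):R a2@(3,5):R a3@(0,4):P a4@(3,5):R
t=2: a0@(3,5):P a1@(0,2):R a2@(3,0):R a3@(0,3):P a4@(3,0):R
t=3: a0@(3,0):P a1@(0,1):R a2@(3,1):R a3@(0,2):P a4@(3,1):R
t=4: a0@(3,1):P a1@(0,0):R a2@(3,2):R a3@(0,1):P a4@(3,2):R
t=5: a0@(3,2):P a1@(0,5):R a2@(3,3):R a3@(0,0):P a4@(3,3):R
t=6: a0@(3,3):P a1@(0,4):R a2@(3,4):R a3@(0,5):P a4@(3,4):R
t=7: a0@(3,4):P a1@(0,3):R a2@(3,5):R a3@(0,4):P a4@(3,5):R
t=8: a0@(3,5):P a1@(0,2):R a2@(3,0):R a3@(0,3):P a4@(3,0):R

3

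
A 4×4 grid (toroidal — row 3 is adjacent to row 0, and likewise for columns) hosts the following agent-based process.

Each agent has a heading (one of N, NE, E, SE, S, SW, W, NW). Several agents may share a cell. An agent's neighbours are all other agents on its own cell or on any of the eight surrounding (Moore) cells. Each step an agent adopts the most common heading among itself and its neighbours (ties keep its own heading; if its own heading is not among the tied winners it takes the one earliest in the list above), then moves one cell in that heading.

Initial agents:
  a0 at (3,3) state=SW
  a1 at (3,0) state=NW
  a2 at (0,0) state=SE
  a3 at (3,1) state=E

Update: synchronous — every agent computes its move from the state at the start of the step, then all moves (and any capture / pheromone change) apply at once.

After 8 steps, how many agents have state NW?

1

t=1: a0@(0,2):SW a1@(2,3):NW a2@(1,1):SE a3@(3,2):E
t=2: a0@(1,1):SW a1@(1,2):NW a2@(2,2):SE a3@(3,3):E
t=3: a0@(2,0):SW a1@(0,1):NW a2@(3,3):SE a3@(3,0):E
t=4: a0@(3,3):SW a1@(3,0):NW a2@(0,0):SE a3@(3,1):E
t=5: a0@(0,2):SW a1@(2,3):NW a2@(1,1):SE a3@(3,2):E
t=6: a0@(1,1):SW a1@(1,2):NW a2@(2,2):SE a3@(3,3):E
t=7: a0@(2,0):SW a1@(0,1):NW a2@(3,3):SE a3@(3,0):E
t=8: a0@(3,3):SW a1@(3,0):NW a2@(0,0):SE a3@(3,1):E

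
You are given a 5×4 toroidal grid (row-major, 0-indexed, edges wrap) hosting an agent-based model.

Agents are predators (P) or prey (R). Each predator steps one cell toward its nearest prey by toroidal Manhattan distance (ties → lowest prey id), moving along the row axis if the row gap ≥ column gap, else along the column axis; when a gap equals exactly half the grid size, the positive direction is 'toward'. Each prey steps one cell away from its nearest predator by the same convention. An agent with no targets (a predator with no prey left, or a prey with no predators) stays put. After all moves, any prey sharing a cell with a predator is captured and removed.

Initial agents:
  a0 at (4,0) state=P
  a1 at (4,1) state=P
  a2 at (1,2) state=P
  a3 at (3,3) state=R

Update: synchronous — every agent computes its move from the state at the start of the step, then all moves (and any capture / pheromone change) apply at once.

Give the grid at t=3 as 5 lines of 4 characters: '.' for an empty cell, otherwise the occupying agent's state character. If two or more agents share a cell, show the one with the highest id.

....
....
P..P
..P.
....

t=1: a0@(3,0):P a1@(4,2):P a2@(2,2):P a3@(2,3):R
t=2: a0@(2,0):P a1@(3,2):P a2@(2,3):P
t=3: (unchanged — steady state)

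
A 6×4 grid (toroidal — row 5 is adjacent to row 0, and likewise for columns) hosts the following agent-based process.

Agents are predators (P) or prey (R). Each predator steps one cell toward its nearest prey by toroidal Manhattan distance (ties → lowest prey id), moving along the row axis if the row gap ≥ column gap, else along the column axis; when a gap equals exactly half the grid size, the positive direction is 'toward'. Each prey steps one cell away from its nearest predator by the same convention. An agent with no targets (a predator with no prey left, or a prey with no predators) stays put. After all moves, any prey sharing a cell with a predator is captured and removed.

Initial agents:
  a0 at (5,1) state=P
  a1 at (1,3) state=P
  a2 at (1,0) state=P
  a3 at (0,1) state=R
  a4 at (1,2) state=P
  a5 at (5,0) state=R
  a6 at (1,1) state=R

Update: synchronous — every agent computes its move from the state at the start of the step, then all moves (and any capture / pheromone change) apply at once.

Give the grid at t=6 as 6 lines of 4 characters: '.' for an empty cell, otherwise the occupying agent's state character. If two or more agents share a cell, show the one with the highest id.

....
.PPR
....
..R.
....
....

t=1: a0@(0,1):P a1@(1,0):P a2@(1,1):P a4@(1,1):P a5@(5,3):R a6@(1,2):R
t=2: a0@(1,1):P a1@(1,1):P a2@(1,2):P a4@(1,2):P a5@(5,2):R a6@(1,3):R
t=3: a0@(1,2):P a1@(1,2):P a2@(1,3):P a4@(1,3):P a5@(4,2):R a6@(1,0):R
t=4: a0@(1,3):P a1@(1,3):P a2@(1,0):P a4@(1,0):P a5@(3,2):R a6@(1,1):R
t=5: a0@(1,0):P a1@(1,0):P a2@(1,1):P a4@(1,1):P a5@(4,2):R a6@(1,2):R
t=6: a0@(1,1):P a1@(1,1):P a2@(1,2):P a4@(1,2):P a5@(3,2):R a6@(1,3):R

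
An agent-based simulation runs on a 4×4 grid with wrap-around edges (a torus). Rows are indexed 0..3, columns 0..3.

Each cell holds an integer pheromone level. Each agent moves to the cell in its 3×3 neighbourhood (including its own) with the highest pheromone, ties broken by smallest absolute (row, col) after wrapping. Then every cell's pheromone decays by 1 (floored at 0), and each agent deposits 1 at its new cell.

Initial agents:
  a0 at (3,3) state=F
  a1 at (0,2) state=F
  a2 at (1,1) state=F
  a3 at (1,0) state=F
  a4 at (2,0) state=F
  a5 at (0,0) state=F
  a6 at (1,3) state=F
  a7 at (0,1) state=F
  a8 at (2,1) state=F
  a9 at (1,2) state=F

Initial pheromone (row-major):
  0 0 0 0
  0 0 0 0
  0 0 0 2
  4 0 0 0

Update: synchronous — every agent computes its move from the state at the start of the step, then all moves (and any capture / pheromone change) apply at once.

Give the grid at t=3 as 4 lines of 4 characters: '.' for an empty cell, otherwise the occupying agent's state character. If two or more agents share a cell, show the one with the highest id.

t=1: a0@(3,0) a1@(0,1) a2@(0,0) a3@(2,3) a4@(3,0) a5@(3,0) a6@(2,3) a7@(3,0) a8@(3,0) a9@(2,3) | pheromone: 1 1 0 0 / 0 0 0 0 / 0 0 0 4 / 8 0 0 0
t=2: a0@(3,0) a1@(3,0) a2@(3,0) a3@(3,0) a4@(3,0) a5@(3,0) a6@(3,0) a7@(3,0) a8@(3,0) a9@(3,0) | pheromone: 0 0 0 0 / 0 0 0 0 / 0 0 0 3 / 17 0 0 0
t=3: a0@(3,0) a1@(3,0) a2@(3,0) a3@(3,0) a4@(3,0) a5@(3,0) a6@(3,0) a7@(3,0) a8@(3,0) a9@(3,0) | pheromone: 0 0 0 0 / 0 0 0 0 / 0 0 0 2 / 26 0 0 0

....
....
....
F...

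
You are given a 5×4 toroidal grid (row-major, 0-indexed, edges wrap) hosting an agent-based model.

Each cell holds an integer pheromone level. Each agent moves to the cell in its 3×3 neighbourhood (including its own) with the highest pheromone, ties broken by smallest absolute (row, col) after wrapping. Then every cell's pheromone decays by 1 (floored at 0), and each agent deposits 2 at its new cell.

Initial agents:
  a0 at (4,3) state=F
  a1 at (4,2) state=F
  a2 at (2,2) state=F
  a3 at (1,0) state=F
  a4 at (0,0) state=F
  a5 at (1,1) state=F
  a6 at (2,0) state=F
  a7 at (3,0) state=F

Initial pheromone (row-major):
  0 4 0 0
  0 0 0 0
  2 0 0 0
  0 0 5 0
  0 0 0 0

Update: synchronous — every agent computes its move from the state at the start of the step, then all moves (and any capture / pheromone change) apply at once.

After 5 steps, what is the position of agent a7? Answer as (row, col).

(2, 0)

t=1: a0@(3,2) a1@(3,2) a2@(3,2) a3@(0,1) a4@(0,1) a5@(0,1) a6@(2,0) a7@(2,0) | pheromone: 0 9 0 0 / 0 0 0 0 / 5 0 0 0 / 0 0 10 0 / 0 0 0 0
t=2: a0@(3,2) a1@(3,2) a2@(3,2) a3@(0,1) a4@(0,1) a5@(0,1) a6@(2,0) a7@(2,0) | pheromone: 0 14 0 0 / 0 0 0 0 / 8 0 0 0 / 0 0 15 0 / 0 0 0 0
t=3: a0@(3,2) a1@(3,2) a2@(3,2) a3@(0,1) a4@(0,1) a5@(0,1) a6@(2,0) a7@(2,0) | pheromone: 0 19 0 0 / 0 0 0 0 / 11 0 0 0 / 0 0 20 0 / 0 0 0 0
t=4: a0@(3,2) a1@(3,2) a2@(3,2) a3@(0,1) a4@(0,1) a5@(0,1) a6@(2,0) a7@(2,0) | pheromone: 0 24 0 0 / 0 0 0 0 / 14 0 0 0 / 0 0 25 0 / 0 0 0 0
t=5: a0@(3,2) a1@(3,2) a2@(3,2) a3@(0,1) a4@(0,1) a5@(0,1) a6@(2,0) a7@(2,0) | pheromone: 0 29 0 0 / 0 0 0 0 / 17 0 0 0 / 0 0 30 0 / 0 0 0 0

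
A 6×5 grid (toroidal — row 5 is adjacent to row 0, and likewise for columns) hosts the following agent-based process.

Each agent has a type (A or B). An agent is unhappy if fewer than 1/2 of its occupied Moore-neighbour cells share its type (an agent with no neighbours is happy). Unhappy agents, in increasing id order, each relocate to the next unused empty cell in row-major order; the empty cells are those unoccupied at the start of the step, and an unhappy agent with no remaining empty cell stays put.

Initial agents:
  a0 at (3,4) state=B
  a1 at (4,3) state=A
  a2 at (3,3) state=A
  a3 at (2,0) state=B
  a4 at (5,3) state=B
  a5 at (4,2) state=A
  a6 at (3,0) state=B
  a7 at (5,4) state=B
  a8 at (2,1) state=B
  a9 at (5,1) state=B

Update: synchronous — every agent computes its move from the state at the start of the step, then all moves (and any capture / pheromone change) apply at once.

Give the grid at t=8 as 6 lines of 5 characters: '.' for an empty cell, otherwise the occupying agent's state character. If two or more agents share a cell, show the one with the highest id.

t=1: a0@(3,4):B a1@(0,0):A a2@(3,3):A a3@(2,0):B a4@(0,1):B a5@(4,2):A a6@(3,0):B a7@(5,4):B a8@(2,1):B a9@(0,2):B
t=2: a0@(3,4):B a1@(0,3):A a2@(3,3):A a3@(2,0):B a4@(0,1):B a5@(4,2):A a6@(3,0):B a7@(0,4):B a8@(2,1):B a9@(0,2):B
t=3: a0@(3,4):B a1@(0,0):A a2@(3,3):A a3@(2,0):B a4@(0,1):B a5@(4,2):A a6@(3,0):B a7@(1,0):B a8@(2,1):B a9@(0,2):B
t=4: a0@(3,4):B a1@(0,3):A a2@(3,3):A a3@(2,0):B a4@(0,1):B a5@(4,2):A a6@(3,0):B a7@(1,0):B a8@(2,1):B a9@(0,2):B
t=5: a0@(3,4):B a1@(0,0):A a2@(3,3):A a3@(2,0):B a4@(0,1):B a5@(4,2):A a6@(3,0):B a7@(1,0):B a8@(2,1):B a9@(0,2):B
t=6: a0@(3,4):B a1@(0,3):A a2@(3,3):A a3@(2,0):B a4@(0,1):B a5@(4,2):A a6@(3,0):B a7@(1,0):B a8@(2,1):B a9@(0,2):B
t=7: a0@(3,4):B a1@(0,0):A a2@(3,3):A a3@(2,0):B a4@(0,1):B a5@(4,2):A a6@(3,0):B a7@(1,0):B a8@(2,1):B a9@(0,2):B
t=8: a0@(3,4):B a1@(0,3):A a2@(3,3):A a3@(2,0):B a4@(0,1):B a5@(4,2):A a6@(3,0):B a7@(1,0):B a8@(2,1):B a9@(0,2):B

.BBA.
B....
BB...
B..AB
..A..
.....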